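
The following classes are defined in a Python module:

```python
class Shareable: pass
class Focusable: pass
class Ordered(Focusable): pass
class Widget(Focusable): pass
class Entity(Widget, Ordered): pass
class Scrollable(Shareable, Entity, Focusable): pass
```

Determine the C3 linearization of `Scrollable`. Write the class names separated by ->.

L[Scrollable] = Scrollable + merge(L[Shareable], L[Entity], L[Focusable], [Shareable Entity Focusable])
  take Shareable:  [Shareable object] + [Entity Widget Ordered Focusable object] + [Focusable object] + [Shareable Entity Focusable]
  take Entity:  [object] + [Entity Widget Ordered Focusable object] + [Focusable object] + [Entity Focusable]
  take Widget:  [object] + [Widget Ordered Focusable object] + [Focusable object] + [Focusable]
  take Ordered:  [object] + [Ordered Focusable object] + [Focusable object] + [Focusable]
  take Focusable:  [object] + [Focusable object] + [Focusable object] + [Focusable]
  take object:  [object] + [object] + [object]

Scrollable -> Shareable -> Entity -> Widget -> Ordered -> Focusable -> object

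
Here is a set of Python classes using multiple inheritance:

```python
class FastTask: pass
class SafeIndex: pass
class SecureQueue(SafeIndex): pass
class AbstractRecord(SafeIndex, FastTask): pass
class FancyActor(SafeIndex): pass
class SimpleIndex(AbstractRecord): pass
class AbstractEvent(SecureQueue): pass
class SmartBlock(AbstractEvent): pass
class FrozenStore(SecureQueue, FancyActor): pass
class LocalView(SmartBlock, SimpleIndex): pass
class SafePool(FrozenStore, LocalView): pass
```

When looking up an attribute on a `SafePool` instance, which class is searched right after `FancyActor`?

SimpleIndex

L[SafePool] = SafePool + merge(L[FrozenStore], L[LocalView], [FrozenStore LocalView])
  take FrozenStore:  [FrozenStore SecureQueue FancyActor SafeIndex object] + [LocalView SmartBlock AbstractEvent SecureQueue SimpleIndex AbstractRecord SafeIndex FastTask object] + [FrozenStore LocalView]
  take LocalView:  [SecureQueue FancyActor SafeIndex object] + [LocalView SmartBlock AbstractEvent SecureQueue SimpleIndex AbstractRecord SafeIndex FastTask object] + [LocalView]
  take SmartBlock:  [SecureQueue FancyActor SafeIndex object] + [SmartBlock AbstractEvent SecureQueue SimpleIndex AbstractRecord SafeIndex FastTask object]
  take AbstractEvent:  [SecureQueue FancyActor SafeIndex object] + [AbstractEvent SecureQueue SimpleIndex AbstractRecord SafeIndex FastTask object]
  take SecureQueue:  [SecureQueue FancyActor SafeIndex object] + [SecureQueue SimpleIndex AbstractRecord SafeIndex FastTask object]
  take FancyActor:  [FancyActor SafeIndex object] + [SimpleIndex AbstractRecord SafeIndex FastTask object]
  take SimpleIndex:  [SafeIndex object] + [SimpleIndex AbstractRecord SafeIndex FastTask object]
  take AbstractRecord:  [SafeIndex object] + [AbstractRecord SafeIndex FastTask object]
  take SafeIndex:  [SafeIndex object] + [SafeIndex FastTask object]
  take FastTask:  [object] + [FastTask object]
  take object:  [object] + [object]
MRO: SafePool FrozenStore LocalView SmartBlock AbstractEvent SecureQueue FancyActor SimpleIndex AbstractRecord SafeIndex FastTask object
FancyActor is at position 6; next is SimpleIndex.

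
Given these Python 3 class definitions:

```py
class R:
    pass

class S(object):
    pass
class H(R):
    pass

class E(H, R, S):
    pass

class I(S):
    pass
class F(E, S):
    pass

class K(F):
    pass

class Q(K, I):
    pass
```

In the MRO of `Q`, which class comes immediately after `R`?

I

L[Q] = Q + merge(L[K], L[I], [K I])
  take K:  [K F E H R S object] + [I S object] + [K I]
  take F:  [F E H R S object] + [I S object] + [I]
  take E:  [E H R S object] + [I S object] + [I]
  take H:  [H R S object] + [I S object] + [I]
  take R:  [R S object] + [I S object] + [I]
  take I:  [S object] + [I S object] + [I]
  take S:  [S object] + [S object]
  take object:  [object] + [object]
MRO: Q K F E H R I S object
R is at position 5; next is I.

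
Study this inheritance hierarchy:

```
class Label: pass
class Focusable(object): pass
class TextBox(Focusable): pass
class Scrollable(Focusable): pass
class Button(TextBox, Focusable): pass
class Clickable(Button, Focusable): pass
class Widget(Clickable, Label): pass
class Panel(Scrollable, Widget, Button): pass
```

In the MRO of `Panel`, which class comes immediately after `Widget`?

L[Panel] = Panel + merge(L[Scrollable], L[Widget], L[Button], [Scrollable Widget Button])
  take Scrollable:  [Scrollable Focusable object] + [Widget Clickable Button TextBox Focusable Label object] + [Button TextBox Focusable object] + [Scrollable Widget Button]
  take Widget:  [Focusable object] + [Widget Clickable Button TextBox Focusable Label object] + [Button TextBox Focusable object] + [Widget Button]
  take Clickable:  [Focusable object] + [Clickable Button TextBox Focusable Label object] + [Button TextBox Focusable object] + [Button]
  take Button:  [Focusable object] + [Button TextBox Focusable Label object] + [Button TextBox Focusable object] + [Button]
  take TextBox:  [Focusable object] + [TextBox Focusable Label object] + [TextBox Focusable object]
  take Focusable:  [Focusable object] + [Focusable Label object] + [Focusable object]
  take Label:  [object] + [Label object] + [object]
  take object:  [object] + [object] + [object]
MRO: Panel Scrollable Widget Clickable Button TextBox Focusable Label object
Widget is at position 2; next is Clickable.

Clickable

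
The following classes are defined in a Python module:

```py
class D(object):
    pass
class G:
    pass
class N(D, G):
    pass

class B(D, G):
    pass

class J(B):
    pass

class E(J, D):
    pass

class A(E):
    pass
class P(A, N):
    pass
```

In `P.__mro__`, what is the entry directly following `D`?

L[P] = P + merge(L[A], L[N], [A N])
  take A:  [A E J B D G object] + [N D G object] + [A N]
  take E:  [E J B D G object] + [N D G object] + [N]
  take J:  [J B D G object] + [N D G object] + [N]
  take B:  [B D G object] + [N D G object] + [N]
  take N:  [D G object] + [N D G object] + [N]
  take D:  [D G object] + [D G object]
  take G:  [G object] + [G object]
  take object:  [object] + [object]
MRO: P A E J B N D G object
D is at position 6; next is G.

G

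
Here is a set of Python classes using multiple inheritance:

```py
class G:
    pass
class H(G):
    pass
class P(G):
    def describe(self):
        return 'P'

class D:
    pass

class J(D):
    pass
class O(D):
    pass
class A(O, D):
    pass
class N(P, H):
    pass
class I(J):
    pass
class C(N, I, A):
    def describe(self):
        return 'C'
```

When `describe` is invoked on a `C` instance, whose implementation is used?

C

L[C] = C + merge(L[N], L[I], L[A], [N I A])
  take N:  [N P H G object] + [I J D object] + [A O D object] + [N I A]
  take P:  [P H G object] + [I J D object] + [A O D object] + [I A]
  take H:  [H G object] + [I J D object] + [A O D object] + [I A]
  take G:  [G object] + [I J D object] + [A O D object] + [I A]
  take I:  [object] + [I J D object] + [A O D object] + [I A]
  take J:  [object] + [J D object] + [A O D object] + [A]
  take A:  [object] + [D object] + [A O D object] + [A]
  take O:  [object] + [D object] + [O D object]
  take D:  [object] + [D object] + [D object]
  take object:  [object] + [object] + [object]
MRO: C N P H G I J A O D object
describe is defined in: C, P. First along the MRO is C.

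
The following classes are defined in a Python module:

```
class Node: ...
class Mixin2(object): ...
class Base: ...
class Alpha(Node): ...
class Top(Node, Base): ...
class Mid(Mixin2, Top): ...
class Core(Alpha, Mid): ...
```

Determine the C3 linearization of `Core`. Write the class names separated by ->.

Core -> Alpha -> Mid -> Mixin2 -> Top -> Node -> Base -> object

L[Core] = Core + merge(L[Alpha], L[Mid], [Alpha Mid])
  take Alpha:  [Alpha Node object] + [Mid Mixin2 Top Node Base object] + [Alpha Mid]
  take Mid:  [Node object] + [Mid Mixin2 Top Node Base object] + [Mid]
  take Mixin2:  [Node object] + [Mixin2 Top Node Base object]
  take Top:  [Node object] + [Top Node Base object]
  take Node:  [Node object] + [Node Base object]
  take Base:  [object] + [Base object]
  take object:  [object] + [object]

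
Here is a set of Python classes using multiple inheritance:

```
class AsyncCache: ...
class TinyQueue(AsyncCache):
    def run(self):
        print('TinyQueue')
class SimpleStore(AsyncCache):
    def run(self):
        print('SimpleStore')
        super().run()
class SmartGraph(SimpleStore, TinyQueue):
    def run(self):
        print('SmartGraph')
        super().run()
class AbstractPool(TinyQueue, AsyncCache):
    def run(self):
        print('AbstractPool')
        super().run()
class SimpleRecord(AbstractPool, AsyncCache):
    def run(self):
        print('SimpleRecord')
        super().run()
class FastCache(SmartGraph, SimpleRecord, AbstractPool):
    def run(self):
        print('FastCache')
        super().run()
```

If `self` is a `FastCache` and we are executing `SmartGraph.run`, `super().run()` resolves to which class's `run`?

SimpleStore

L[FastCache] = FastCache + merge(L[SmartGraph], L[SimpleRecord], L[AbstractPool], [SmartGraph SimpleRecord AbstractPool])
  take SmartGraph:  [SmartGraph SimpleStore TinyQueue AsyncCache object] + [SimpleRecord AbstractPool TinyQueue AsyncCache object] + [AbstractPool TinyQueue AsyncCache object] + [SmartGraph SimpleRecord AbstractPool]
  take SimpleStore:  [SimpleStore TinyQueue AsyncCache object] + [SimpleRecord AbstractPool TinyQueue AsyncCache object] + [AbstractPool TinyQueue AsyncCache object] + [SimpleRecord AbstractPool]
  take SimpleRecord:  [TinyQueue AsyncCache object] + [SimpleRecord AbstractPool TinyQueue AsyncCache object] + [AbstractPool TinyQueue AsyncCache object] + [SimpleRecord AbstractPool]
  take AbstractPool:  [TinyQueue AsyncCache object] + [AbstractPool TinyQueue AsyncCache object] + [AbstractPool TinyQueue AsyncCache object] + [AbstractPool]
  take TinyQueue:  [TinyQueue AsyncCache object] + [TinyQueue AsyncCache object] + [TinyQueue AsyncCache object]
  take AsyncCache:  [AsyncCache object] + [AsyncCache object] + [AsyncCache object]
  take object:  [object] + [object] + [object]
MRO: FastCache SmartGraph SimpleStore SimpleRecord AbstractPool TinyQueue AsyncCache object
super() in SmartGraph.run on a FastCache instance goes to the class after SmartGraph in FastCache's MRO: SimpleStore.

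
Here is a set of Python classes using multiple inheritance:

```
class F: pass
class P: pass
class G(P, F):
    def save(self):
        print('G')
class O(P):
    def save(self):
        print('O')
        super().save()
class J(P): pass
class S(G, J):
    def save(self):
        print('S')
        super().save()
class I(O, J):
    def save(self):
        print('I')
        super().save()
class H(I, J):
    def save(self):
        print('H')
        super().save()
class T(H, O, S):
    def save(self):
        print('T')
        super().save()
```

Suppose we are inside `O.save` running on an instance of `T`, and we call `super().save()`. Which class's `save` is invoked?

S

L[T] = T + merge(L[H], L[O], L[S], [H O S])
  take H:  [H I O J P object] + [O P object] + [S G J P F object] + [H O S]
  take I:  [I O J P object] + [O P object] + [S G J P F object] + [O S]
  take O:  [O J P object] + [O P object] + [S G J P F object] + [O S]
  take S:  [J P object] + [P object] + [S G J P F object] + [S]
  take G:  [J P object] + [P object] + [G J P F object]
  take J:  [J P object] + [P object] + [J P F object]
  take P:  [P object] + [P object] + [P F object]
  take F:  [object] + [object] + [F object]
  take object:  [object] + [object] + [object]
MRO: T H I O S G J P F object
super() in O.save on a T instance goes to the class after O in T's MRO: S.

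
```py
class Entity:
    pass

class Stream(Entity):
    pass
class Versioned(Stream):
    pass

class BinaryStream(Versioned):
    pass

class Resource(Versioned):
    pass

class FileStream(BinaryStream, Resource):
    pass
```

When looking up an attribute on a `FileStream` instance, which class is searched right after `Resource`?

L[FileStream] = FileStream + merge(L[BinaryStream], L[Resource], [BinaryStream Resource])
  take BinaryStream:  [BinaryStream Versioned Stream Entity object] + [Resource Versioned Stream Entity object] + [BinaryStream Resource]
  take Resource:  [Versioned Stream Entity object] + [Resource Versioned Stream Entity object] + [Resource]
  take Versioned:  [Versioned Stream Entity object] + [Versioned Stream Entity object]
  take Stream:  [Stream Entity object] + [Stream Entity object]
  take Entity:  [Entity object] + [Entity object]
  take object:  [object] + [object]
MRO: FileStream BinaryStream Resource Versioned Stream Entity object
Resource is at position 2; next is Versioned.

Versioned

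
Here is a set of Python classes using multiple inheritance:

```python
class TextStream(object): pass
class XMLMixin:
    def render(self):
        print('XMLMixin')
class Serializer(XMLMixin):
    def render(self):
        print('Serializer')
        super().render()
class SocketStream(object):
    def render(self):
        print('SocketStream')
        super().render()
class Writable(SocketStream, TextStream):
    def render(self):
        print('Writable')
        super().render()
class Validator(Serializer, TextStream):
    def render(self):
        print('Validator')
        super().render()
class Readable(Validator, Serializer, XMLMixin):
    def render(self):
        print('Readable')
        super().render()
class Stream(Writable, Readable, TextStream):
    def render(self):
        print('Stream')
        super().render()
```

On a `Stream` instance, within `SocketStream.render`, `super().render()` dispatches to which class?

L[Stream] = Stream + merge(L[Writable], L[Readable], L[TextStream], [Writable Readable TextStream])
  take Writable:  [Writable SocketStream TextStream object] + [Readable Validator Serializer XMLMixin TextStream object] + [TextStream object] + [Writable Readable TextStream]
  take SocketStream:  [SocketStream TextStream object] + [Readable Validator Serializer XMLMixin TextStream object] + [TextStream object] + [Readable TextStream]
  take Readable:  [TextStream object] + [Readable Validator Serializer XMLMixin TextStream object] + [TextStream object] + [Readable TextStream]
  take Validator:  [TextStream object] + [Validator Serializer XMLMixin TextStream object] + [TextStream object] + [TextStream]
  take Serializer:  [TextStream object] + [Serializer XMLMixin TextStream object] + [TextStream object] + [TextStream]
  take XMLMixin:  [TextStream object] + [XMLMixin TextStream object] + [TextStream object] + [TextStream]
  take TextStream:  [TextStream object] + [TextStream object] + [TextStream object] + [TextStream]
  take object:  [object] + [object] + [object]
MRO: Stream Writable SocketStream Readable Validator Serializer XMLMixin TextStream object
super() in SocketStream.render on a Stream instance goes to the class after SocketStream in Stream's MRO: Readable.

Readable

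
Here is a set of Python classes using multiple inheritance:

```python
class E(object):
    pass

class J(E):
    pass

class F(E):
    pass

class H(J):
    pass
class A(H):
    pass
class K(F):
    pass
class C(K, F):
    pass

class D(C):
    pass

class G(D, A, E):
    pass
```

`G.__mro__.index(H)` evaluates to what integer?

6

L[G] = G + merge(L[D], L[A], L[E], [D A E])
  take D:  [D C K F E object] + [A H J E object] + [E object] + [D A E]
  take C:  [C K F E object] + [A H J E object] + [E object] + [A E]
  take K:  [K F E object] + [A H J E object] + [E object] + [A E]
  take F:  [F E object] + [A H J E object] + [E object] + [A E]
  take A:  [E object] + [A H J E object] + [E object] + [A E]
  take H:  [E object] + [H J E object] + [E object] + [E]
  take J:  [E object] + [J E object] + [E object] + [E]
  take E:  [E object] + [E object] + [E object] + [E]
  take object:  [object] + [object] + [object]
MRO: G D C K F A H J E object
H sits at index 6.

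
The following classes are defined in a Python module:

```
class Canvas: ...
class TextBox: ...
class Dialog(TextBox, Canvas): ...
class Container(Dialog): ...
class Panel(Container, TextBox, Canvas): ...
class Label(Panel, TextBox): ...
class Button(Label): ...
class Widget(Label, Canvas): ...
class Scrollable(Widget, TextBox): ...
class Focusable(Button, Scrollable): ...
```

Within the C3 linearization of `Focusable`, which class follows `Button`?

L[Focusable] = Focusable + merge(L[Button], L[Scrollable], [Button Scrollable])
  take Button:  [Button Label Panel Container Dialog TextBox Canvas object] + [Scrollable Widget Label Panel Container Dialog TextBox Canvas object] + [Button Scrollable]
  take Scrollable:  [Label Panel Container Dialog TextBox Canvas object] + [Scrollable Widget Label Panel Container Dialog TextBox Canvas object] + [Scrollable]
  take Widget:  [Label Panel Container Dialog TextBox Canvas object] + [Widget Label Panel Container Dialog TextBox Canvas object]
  take Label:  [Label Panel Container Dialog TextBox Canvas object] + [Label Panel Container Dialog TextBox Canvas object]
  take Panel:  [Panel Container Dialog TextBox Canvas object] + [Panel Container Dialog TextBox Canvas object]
  take Container:  [Container Dialog TextBox Canvas object] + [Container Dialog TextBox Canvas object]
  take Dialog:  [Dialog TextBox Canvas object] + [Dialog TextBox Canvas object]
  take TextBox:  [TextBox Canvas object] + [TextBox Canvas object]
  take Canvas:  [Canvas object] + [Canvas object]
  take object:  [object] + [object]
MRO: Focusable Button Scrollable Widget Label Panel Container Dialog TextBox Canvas object
Button is at position 1; next is Scrollable.

Scrollable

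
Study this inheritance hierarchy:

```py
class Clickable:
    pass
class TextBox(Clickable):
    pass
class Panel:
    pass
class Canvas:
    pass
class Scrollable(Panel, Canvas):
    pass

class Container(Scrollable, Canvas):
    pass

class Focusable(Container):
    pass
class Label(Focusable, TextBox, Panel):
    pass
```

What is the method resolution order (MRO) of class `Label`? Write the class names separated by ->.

L[Label] = Label + merge(L[Focusable], L[TextBox], L[Panel], [Focusable TextBox Panel])
  take Focusable:  [Focusable Container Scrollable Panel Canvas object] + [TextBox Clickable object] + [Panel object] + [Focusable TextBox Panel]
  take Container:  [Container Scrollable Panel Canvas object] + [TextBox Clickable object] + [Panel object] + [TextBox Panel]
  take Scrollable:  [Scrollable Panel Canvas object] + [TextBox Clickable object] + [Panel object] + [TextBox Panel]
  take TextBox:  [Panel Canvas object] + [TextBox Clickable object] + [Panel object] + [TextBox Panel]
  take Panel:  [Panel Canvas object] + [Clickable object] + [Panel object] + [Panel]
  take Canvas:  [Canvas object] + [Clickable object] + [object]
  take Clickable:  [object] + [Clickable object] + [object]
  take object:  [object] + [object] + [object]

Label -> Focusable -> Container -> Scrollable -> TextBox -> Panel -> Canvas -> Clickable -> object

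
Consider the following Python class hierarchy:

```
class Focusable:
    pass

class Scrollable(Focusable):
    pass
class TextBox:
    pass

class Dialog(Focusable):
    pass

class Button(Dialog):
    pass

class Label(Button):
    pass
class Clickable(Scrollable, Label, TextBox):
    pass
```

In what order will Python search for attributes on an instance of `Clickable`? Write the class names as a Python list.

L[Clickable] = Clickable + merge(L[Scrollable], L[Label], L[TextBox], [Scrollable Label TextBox])
  take Scrollable:  [Scrollable Focusable object] + [Label Button Dialog Focusable object] + [TextBox object] + [Scrollable Label TextBox]
  take Label:  [Focusable object] + [Label Button Dialog Focusable object] + [TextBox object] + [Label TextBox]
  take Button:  [Focusable object] + [Button Dialog Focusable object] + [TextBox object] + [TextBox]
  take Dialog:  [Focusable object] + [Dialog Focusable object] + [TextBox object] + [TextBox]
  take Focusable:  [Focusable object] + [Focusable object] + [TextBox object] + [TextBox]
  take TextBox:  [object] + [object] + [TextBox object] + [TextBox]
  take object:  [object] + [object] + [object]

[Clickable, Scrollable, Label, Button, Dialog, Focusable, TextBox, object]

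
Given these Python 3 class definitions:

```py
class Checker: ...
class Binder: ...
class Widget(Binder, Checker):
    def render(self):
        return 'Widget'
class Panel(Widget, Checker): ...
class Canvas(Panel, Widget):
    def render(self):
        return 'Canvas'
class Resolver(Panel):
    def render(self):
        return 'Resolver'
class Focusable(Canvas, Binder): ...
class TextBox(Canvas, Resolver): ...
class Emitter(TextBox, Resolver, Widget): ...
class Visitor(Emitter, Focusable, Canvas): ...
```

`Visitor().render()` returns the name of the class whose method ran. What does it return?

Canvas

L[Visitor] = Visitor + merge(L[Emitter], L[Focusable], L[Canvas], [Emitter Focusable Canvas])
  take Emitter:  [Emitter TextBox Canvas Resolver Panel Widget Binder Checker object] + [Focusable Canvas Panel Widget Binder Checker object] + [Canvas Panel Widget Binder Checker object] + [Emitter Focusable Canvas]
  take TextBox:  [TextBox Canvas Resolver Panel Widget Binder Checker object] + [Focusable Canvas Panel Widget Binder Checker object] + [Canvas Panel Widget Binder Checker object] + [Focusable Canvas]
  take Focusable:  [Canvas Resolver Panel Widget Binder Checker object] + [Focusable Canvas Panel Widget Binder Checker object] + [Canvas Panel Widget Binder Checker object] + [Focusable Canvas]
  take Canvas:  [Canvas Resolver Panel Widget Binder Checker object] + [Canvas Panel Widget Binder Checker object] + [Canvas Panel Widget Binder Checker object] + [Canvas]
  take Resolver:  [Resolver Panel Widget Binder Checker object] + [Panel Widget Binder Checker object] + [Panel Widget Binder Checker object]
  take Panel:  [Panel Widget Binder Checker object] + [Panel Widget Binder Checker object] + [Panel Widget Binder Checker object]
  take Widget:  [Widget Binder Checker object] + [Widget Binder Checker object] + [Widget Binder Checker object]
  take Binder:  [Binder Checker object] + [Binder Checker object] + [Binder Checker object]
  take Checker:  [Checker object] + [Checker object] + [Checker object]
  take object:  [object] + [object] + [object]
MRO: Visitor Emitter TextBox Focusable Canvas Resolver Panel Widget Binder Checker object
render is defined in: Canvas, Resolver, Widget. First along the MRO is Canvas.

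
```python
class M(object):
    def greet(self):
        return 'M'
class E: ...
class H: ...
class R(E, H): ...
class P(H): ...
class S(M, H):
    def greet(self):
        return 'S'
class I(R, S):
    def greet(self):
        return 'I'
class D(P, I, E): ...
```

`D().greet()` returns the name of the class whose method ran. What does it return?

L[D] = D + merge(L[P], L[I], L[E], [P I E])
  take P:  [P H object] + [I R E S M H object] + [E object] + [P I E]
  take I:  [H object] + [I R E S M H object] + [E object] + [I E]
  take R:  [H object] + [R E S M H object] + [E object] + [E]
  take E:  [H object] + [E S M H object] + [E object] + [E]
  take S:  [H object] + [S M H object] + [object]
  take M:  [H object] + [M H object] + [object]
  take H:  [H object] + [H object] + [object]
  take object:  [object] + [object] + [object]
MRO: D P I R E S M H object
greet is defined in: I, M, S. First along the MRO is I.

I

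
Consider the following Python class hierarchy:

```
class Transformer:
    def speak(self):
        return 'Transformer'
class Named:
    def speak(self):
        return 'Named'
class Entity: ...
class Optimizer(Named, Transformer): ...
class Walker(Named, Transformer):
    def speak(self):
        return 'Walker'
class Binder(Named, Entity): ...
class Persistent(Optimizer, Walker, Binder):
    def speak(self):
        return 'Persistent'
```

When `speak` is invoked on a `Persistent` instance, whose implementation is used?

L[Persistent] = Persistent + merge(L[Optimizer], L[Walker], L[Binder], [Optimizer Walker Binder])
  take Optimizer:  [Optimizer Named Transformer object] + [Walker Named Transformer object] + [Binder Named Entity object] + [Optimizer Walker Binder]
  take Walker:  [Named Transformer object] + [Walker Named Transformer object] + [Binder Named Entity object] + [Walker Binder]
  take Binder:  [Named Transformer object] + [Named Transformer object] + [Binder Named Entity object] + [Binder]
  take Named:  [Named Transformer object] + [Named Transformer object] + [Named Entity object]
  take Transformer:  [Transformer object] + [Transformer object] + [Entity object]
  take Entity:  [object] + [object] + [Entity object]
  take object:  [object] + [object] + [object]
MRO: Persistent Optimizer Walker Binder Named Transformer Entity object
speak is defined in: Named, Persistent, Transformer, Walker. First along the MRO is Persistent.

Persistent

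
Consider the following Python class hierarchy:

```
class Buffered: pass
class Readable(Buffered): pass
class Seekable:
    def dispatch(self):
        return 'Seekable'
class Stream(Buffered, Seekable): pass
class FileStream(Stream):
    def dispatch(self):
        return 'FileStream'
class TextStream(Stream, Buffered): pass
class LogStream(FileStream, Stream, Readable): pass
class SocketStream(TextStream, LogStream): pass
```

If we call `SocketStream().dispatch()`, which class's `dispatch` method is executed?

FileStream

L[SocketStream] = SocketStream + merge(L[TextStream], L[LogStream], [TextStream LogStream])
  take TextStream:  [TextStream Stream Buffered Seekable object] + [LogStream FileStream Stream Readable Buffered Seekable object] + [TextStream LogStream]
  take LogStream:  [Stream Buffered Seekable object] + [LogStream FileStream Stream Readable Buffered Seekable object] + [LogStream]
  take FileStream:  [Stream Buffered Seekable object] + [FileStream Stream Readable Buffered Seekable object]
  take Stream:  [Stream Buffered Seekable object] + [Stream Readable Buffered Seekable object]
  take Readable:  [Buffered Seekable object] + [Readable Buffered Seekable object]
  take Buffered:  [Buffered Seekable object] + [Buffered Seekable object]
  take Seekable:  [Seekable object] + [Seekable object]
  take object:  [object] + [object]
MRO: SocketStream TextStream LogStream FileStream Stream Readable Buffered Seekable object
dispatch is defined in: FileStream, Seekable. First along the MRO is FileStream.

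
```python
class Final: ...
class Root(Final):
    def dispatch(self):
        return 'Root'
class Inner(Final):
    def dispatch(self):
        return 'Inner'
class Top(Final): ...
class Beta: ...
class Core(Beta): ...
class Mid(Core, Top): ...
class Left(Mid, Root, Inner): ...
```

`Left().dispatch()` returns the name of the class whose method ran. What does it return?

L[Left] = Left + merge(L[Mid], L[Root], L[Inner], [Mid Root Inner])
  take Mid:  [Mid Core Beta Top Final object] + [Root Final object] + [Inner Final object] + [Mid Root Inner]
  take Core:  [Core Beta Top Final object] + [Root Final object] + [Inner Final object] + [Root Inner]
  take Beta:  [Beta Top Final object] + [Root Final object] + [Inner Final object] + [Root Inner]
  take Top:  [Top Final object] + [Root Final object] + [Inner Final object] + [Root Inner]
  take Root:  [Final object] + [Root Final object] + [Inner Final object] + [Root Inner]
  take Inner:  [Final object] + [Final object] + [Inner Final object] + [Inner]
  take Final:  [Final object] + [Final object] + [Final object]
  take object:  [object] + [object] + [object]
MRO: Left Mid Core Beta Top Root Inner Final object
dispatch is defined in: Inner, Root. First along the MRO is Root.

Root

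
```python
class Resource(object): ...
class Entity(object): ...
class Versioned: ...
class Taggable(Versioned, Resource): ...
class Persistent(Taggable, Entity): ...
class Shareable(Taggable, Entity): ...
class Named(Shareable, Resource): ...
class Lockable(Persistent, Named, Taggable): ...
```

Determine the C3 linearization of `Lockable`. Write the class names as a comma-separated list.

L[Lockable] = Lockable + merge(L[Persistent], L[Named], L[Taggable], [Persistent Named Taggable])
  take Persistent:  [Persistent Taggable Versioned Resource Entity object] + [Named Shareable Taggable Versioned Resource Entity object] + [Taggable Versioned Resource object] + [Persistent Named Taggable]
  take Named:  [Taggable Versioned Resource Entity object] + [Named Shareable Taggable Versioned Resource Entity object] + [Taggable Versioned Resource object] + [Named Taggable]
  take Shareable:  [Taggable Versioned Resource Entity object] + [Shareable Taggable Versioned Resource Entity object] + [Taggable Versioned Resource object] + [Taggable]
  take Taggable:  [Taggable Versioned Resource Entity object] + [Taggable Versioned Resource Entity object] + [Taggable Versioned Resource object] + [Taggable]
  take Versioned:  [Versioned Resource Entity object] + [Versioned Resource Entity object] + [Versioned Resource object]
  take Resource:  [Resource Entity object] + [Resource Entity object] + [Resource object]
  take Entity:  [Entity object] + [Entity object] + [object]
  take object:  [object] + [object] + [object]

Lockable, Persistent, Named, Shareable, Taggable, Versioned, Resource, Entity, object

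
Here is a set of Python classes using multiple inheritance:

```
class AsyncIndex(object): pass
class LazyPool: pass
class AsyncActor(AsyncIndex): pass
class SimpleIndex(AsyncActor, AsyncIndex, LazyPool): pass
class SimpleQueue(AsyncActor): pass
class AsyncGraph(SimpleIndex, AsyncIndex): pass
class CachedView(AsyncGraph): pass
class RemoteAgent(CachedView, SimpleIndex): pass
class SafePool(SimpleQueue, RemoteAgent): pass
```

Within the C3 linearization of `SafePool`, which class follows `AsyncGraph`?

SimpleIndex

L[SafePool] = SafePool + merge(L[SimpleQueue], L[RemoteAgent], [SimpleQueue RemoteAgent])
  take SimpleQueue:  [SimpleQueue AsyncActor AsyncIndex object] + [RemoteAgent CachedView AsyncGraph SimpleIndex AsyncActor AsyncIndex LazyPool object] + [SimpleQueue RemoteAgent]
  take RemoteAgent:  [AsyncActor AsyncIndex object] + [RemoteAgent CachedView AsyncGraph SimpleIndex AsyncActor AsyncIndex LazyPool object] + [RemoteAgent]
  take CachedView:  [AsyncActor AsyncIndex object] + [CachedView AsyncGraph SimpleIndex AsyncActor AsyncIndex LazyPool object]
  take AsyncGraph:  [AsyncActor AsyncIndex object] + [AsyncGraph SimpleIndex AsyncActor AsyncIndex LazyPool object]
  take SimpleIndex:  [AsyncActor AsyncIndex object] + [SimpleIndex AsyncActor AsyncIndex LazyPool object]
  take AsyncActor:  [AsyncActor AsyncIndex object] + [AsyncActor AsyncIndex LazyPool object]
  take AsyncIndex:  [AsyncIndex object] + [AsyncIndex LazyPool object]
  take LazyPool:  [object] + [LazyPool object]
  take object:  [object] + [object]
MRO: SafePool SimpleQueue RemoteAgent CachedView AsyncGraph SimpleIndex AsyncActor AsyncIndex LazyPool object
AsyncGraph is at position 4; next is SimpleIndex.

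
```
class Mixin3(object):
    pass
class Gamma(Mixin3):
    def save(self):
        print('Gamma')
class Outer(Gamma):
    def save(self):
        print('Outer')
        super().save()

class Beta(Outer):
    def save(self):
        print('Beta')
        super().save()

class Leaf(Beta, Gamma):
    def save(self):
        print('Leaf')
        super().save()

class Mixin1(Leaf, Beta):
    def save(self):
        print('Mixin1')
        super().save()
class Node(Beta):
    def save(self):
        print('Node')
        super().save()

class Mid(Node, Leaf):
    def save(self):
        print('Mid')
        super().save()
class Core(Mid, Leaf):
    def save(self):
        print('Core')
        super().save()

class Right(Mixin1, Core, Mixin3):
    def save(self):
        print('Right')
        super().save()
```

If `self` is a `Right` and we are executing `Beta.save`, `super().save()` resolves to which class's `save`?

Outer

L[Right] = Right + merge(L[Mixin1], L[Core], L[Mixin3], [Mixin1 Core Mixin3])
  take Mixin1:  [Mixin1 Leaf Beta Outer Gamma Mixin3 object] + [Core Mid Node Leaf Beta Outer Gamma Mixin3 object] + [Mixin3 object] + [Mixin1 Core Mixin3]
  take Core:  [Leaf Beta Outer Gamma Mixin3 object] + [Core Mid Node Leaf Beta Outer Gamma Mixin3 object] + [Mixin3 object] + [Core Mixin3]
  take Mid:  [Leaf Beta Outer Gamma Mixin3 object] + [Mid Node Leaf Beta Outer Gamma Mixin3 object] + [Mixin3 object] + [Mixin3]
  take Node:  [Leaf Beta Outer Gamma Mixin3 object] + [Node Leaf Beta Outer Gamma Mixin3 object] + [Mixin3 object] + [Mixin3]
  take Leaf:  [Leaf Beta Outer Gamma Mixin3 object] + [Leaf Beta Outer Gamma Mixin3 object] + [Mixin3 object] + [Mixin3]
  take Beta:  [Beta Outer Gamma Mixin3 object] + [Beta Outer Gamma Mixin3 object] + [Mixin3 object] + [Mixin3]
  take Outer:  [Outer Gamma Mixin3 object] + [Outer Gamma Mixin3 object] + [Mixin3 object] + [Mixin3]
  take Gamma:  [Gamma Mixin3 object] + [Gamma Mixin3 object] + [Mixin3 object] + [Mixin3]
  take Mixin3:  [Mixin3 object] + [Mixin3 object] + [Mixin3 object] + [Mixin3]
  take object:  [object] + [object] + [object]
MRO: Right Mixin1 Core Mid Node Leaf Beta Outer Gamma Mixin3 object
super() in Beta.save on a Right instance goes to the class after Beta in Right's MRO: Outer.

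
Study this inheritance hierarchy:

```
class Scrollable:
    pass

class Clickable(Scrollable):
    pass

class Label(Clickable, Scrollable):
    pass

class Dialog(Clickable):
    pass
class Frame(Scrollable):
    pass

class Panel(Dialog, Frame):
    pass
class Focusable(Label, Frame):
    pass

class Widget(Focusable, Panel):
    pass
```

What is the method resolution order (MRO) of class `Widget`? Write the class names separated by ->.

Widget -> Focusable -> Label -> Panel -> Dialog -> Clickable -> Frame -> Scrollable -> object

L[Widget] = Widget + merge(L[Focusable], L[Panel], [Focusable Panel])
  take Focusable:  [Focusable Label Clickable Frame Scrollable object] + [Panel Dialog Clickable Frame Scrollable object] + [Focusable Panel]
  take Label:  [Label Clickable Frame Scrollable object] + [Panel Dialog Clickable Frame Scrollable object] + [Panel]
  take Panel:  [Clickable Frame Scrollable object] + [Panel Dialog Clickable Frame Scrollable object] + [Panel]
  take Dialog:  [Clickable Frame Scrollable object] + [Dialog Clickable Frame Scrollable object]
  take Clickable:  [Clickable Frame Scrollable object] + [Clickable Frame Scrollable object]
  take Frame:  [Frame Scrollable object] + [Frame Scrollable object]
  take Scrollable:  [Scrollable object] + [Scrollable object]
  take object:  [object] + [object]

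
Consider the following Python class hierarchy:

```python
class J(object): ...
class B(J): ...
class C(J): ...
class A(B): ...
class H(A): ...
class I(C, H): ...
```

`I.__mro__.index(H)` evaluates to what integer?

L[I] = I + merge(L[C], L[H], [C H])
  take C:  [C J object] + [H A B J object] + [C H]
  take H:  [J object] + [H A B J object] + [H]
  take A:  [J object] + [A B J object]
  take B:  [J object] + [B J object]
  take J:  [J object] + [J object]
  take object:  [object] + [object]
MRO: I C H A B J object
H sits at index 2.

2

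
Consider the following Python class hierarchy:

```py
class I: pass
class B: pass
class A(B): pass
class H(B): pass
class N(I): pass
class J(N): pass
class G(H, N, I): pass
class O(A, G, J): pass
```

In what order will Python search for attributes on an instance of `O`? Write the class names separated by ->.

L[O] = O + merge(L[A], L[G], L[J], [A G J])
  take A:  [A B object] + [G H B N I object] + [J N I object] + [A G J]
  take G:  [B object] + [G H B N I object] + [J N I object] + [G J]
  take H:  [B object] + [H B N I object] + [J N I object] + [J]
  take B:  [B object] + [B N I object] + [J N I object] + [J]
  take J:  [object] + [N I object] + [J N I object] + [J]
  take N:  [object] + [N I object] + [N I object]
  take I:  [object] + [I object] + [I object]
  take object:  [object] + [object] + [object]

O -> A -> G -> H -> B -> J -> N -> I -> object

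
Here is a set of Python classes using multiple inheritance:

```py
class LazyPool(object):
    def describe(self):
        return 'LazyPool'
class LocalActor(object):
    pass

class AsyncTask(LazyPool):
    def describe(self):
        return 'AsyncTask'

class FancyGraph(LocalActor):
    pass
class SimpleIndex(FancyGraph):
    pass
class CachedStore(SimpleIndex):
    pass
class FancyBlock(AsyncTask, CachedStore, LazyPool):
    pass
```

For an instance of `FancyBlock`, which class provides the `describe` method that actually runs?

L[FancyBlock] = FancyBlock + merge(L[AsyncTask], L[CachedStore], L[LazyPool], [AsyncTask CachedStore LazyPool])
  take AsyncTask:  [AsyncTask LazyPool object] + [CachedStore SimpleIndex FancyGraph LocalActor object] + [LazyPool object] + [AsyncTask CachedStore LazyPool]
  take CachedStore:  [LazyPool object] + [CachedStore SimpleIndex FancyGraph LocalActor object] + [LazyPool object] + [CachedStore LazyPool]
  take LazyPool:  [LazyPool object] + [SimpleIndex FancyGraph LocalActor object] + [LazyPool object] + [LazyPool]
  take SimpleIndex:  [object] + [SimpleIndex FancyGraph LocalActor object] + [object]
  take FancyGraph:  [object] + [FancyGraph LocalActor object] + [object]
  take LocalActor:  [object] + [LocalActor object] + [object]
  take object:  [object] + [object] + [object]
MRO: FancyBlock AsyncTask CachedStore LazyPool SimpleIndex FancyGraph LocalActor object
describe is defined in: AsyncTask, LazyPool. First along the MRO is AsyncTask.

AsyncTask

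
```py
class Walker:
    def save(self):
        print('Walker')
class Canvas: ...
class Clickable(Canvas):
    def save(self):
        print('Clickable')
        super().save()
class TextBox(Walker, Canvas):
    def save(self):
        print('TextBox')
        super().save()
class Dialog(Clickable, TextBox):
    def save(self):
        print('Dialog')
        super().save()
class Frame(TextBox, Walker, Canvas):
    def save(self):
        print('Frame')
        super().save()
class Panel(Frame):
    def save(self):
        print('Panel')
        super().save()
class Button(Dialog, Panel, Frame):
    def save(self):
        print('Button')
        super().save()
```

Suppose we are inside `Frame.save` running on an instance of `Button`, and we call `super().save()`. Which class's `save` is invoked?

TextBox

L[Button] = Button + merge(L[Dialog], L[Panel], L[Frame], [Dialog Panel Frame])
  take Dialog:  [Dialog Clickable TextBox Walker Canvas object] + [Panel Frame TextBox Walker Canvas object] + [Frame TextBox Walker Canvas object] + [Dialog Panel Frame]
  take Clickable:  [Clickable TextBox Walker Canvas object] + [Panel Frame TextBox Walker Canvas object] + [Frame TextBox Walker Canvas object] + [Panel Frame]
  take Panel:  [TextBox Walker Canvas object] + [Panel Frame TextBox Walker Canvas object] + [Frame TextBox Walker Canvas object] + [Panel Frame]
  take Frame:  [TextBox Walker Canvas object] + [Frame TextBox Walker Canvas object] + [Frame TextBox Walker Canvas object] + [Frame]
  take TextBox:  [TextBox Walker Canvas object] + [TextBox Walker Canvas object] + [TextBox Walker Canvas object]
  take Walker:  [Walker Canvas object] + [Walker Canvas object] + [Walker Canvas object]
  take Canvas:  [Canvas object] + [Canvas object] + [Canvas object]
  take object:  [object] + [object] + [object]
MRO: Button Dialog Clickable Panel Frame TextBox Walker Canvas object
super() in Frame.save on a Button instance goes to the class after Frame in Button's MRO: TextBox.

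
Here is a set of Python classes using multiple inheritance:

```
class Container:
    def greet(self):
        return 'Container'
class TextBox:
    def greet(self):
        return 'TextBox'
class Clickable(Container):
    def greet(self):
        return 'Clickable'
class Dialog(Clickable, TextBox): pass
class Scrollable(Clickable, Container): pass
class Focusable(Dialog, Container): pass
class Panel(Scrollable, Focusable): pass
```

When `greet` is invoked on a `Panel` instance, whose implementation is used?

L[Panel] = Panel + merge(L[Scrollable], L[Focusable], [Scrollable Focusable])
  take Scrollable:  [Scrollable Clickable Container object] + [Focusable Dialog Clickable Container TextBox object] + [Scrollable Focusable]
  take Focusable:  [Clickable Container object] + [Focusable Dialog Clickable Container TextBox object] + [Focusable]
  take Dialog:  [Clickable Container object] + [Dialog Clickable Container TextBox object]
  take Clickable:  [Clickable Container object] + [Clickable Container TextBox object]
  take Container:  [Container object] + [Container TextBox object]
  take TextBox:  [object] + [TextBox object]
  take object:  [object] + [object]
MRO: Panel Scrollable Focusable Dialog Clickable Container TextBox object
greet is defined in: Clickable, Container, TextBox. First along the MRO is Clickable.

Clickable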